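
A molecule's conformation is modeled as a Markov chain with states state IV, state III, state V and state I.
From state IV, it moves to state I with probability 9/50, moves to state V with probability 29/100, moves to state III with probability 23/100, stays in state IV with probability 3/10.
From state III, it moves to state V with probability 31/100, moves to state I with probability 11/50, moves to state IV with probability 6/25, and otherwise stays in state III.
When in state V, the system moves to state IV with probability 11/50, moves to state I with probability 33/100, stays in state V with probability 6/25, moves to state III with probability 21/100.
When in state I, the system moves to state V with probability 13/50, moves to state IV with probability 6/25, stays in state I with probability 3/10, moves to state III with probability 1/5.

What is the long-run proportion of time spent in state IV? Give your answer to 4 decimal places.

0.2495

Let the stationary distribution be π with π = πP and π_1 + π_2 + π_3 + π_4 = 1.
π_1 = 0.3·π_1 + 0.24·π_2 + 0.22·π_3 + 0.24·π_4
π_2 = 0.23·π_1 + 0.23·π_2 + 0.21·π_3 + 0.2·π_4
π_3 = 0.29·π_1 + 0.31·π_2 + 0.24·π_3 + 0.26·π_4
Solving with the normalization constraint gives π = (0.2495, 0.2167, 0.2729, 0.2609).
So the stationary probability of state IV is 0.2495.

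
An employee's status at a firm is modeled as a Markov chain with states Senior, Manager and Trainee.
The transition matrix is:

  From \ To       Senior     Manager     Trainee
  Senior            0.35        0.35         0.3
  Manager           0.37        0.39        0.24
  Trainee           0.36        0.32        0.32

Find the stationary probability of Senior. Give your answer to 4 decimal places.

0.3600

Let the stationary distribution be π with π = πP and π_1 + π_2 + π_3 = 1.
π_1 = 0.35·π_1 + 0.37·π_2 + 0.36·π_3
π_2 = 0.35·π_1 + 0.39·π_2 + 0.32·π_3
Solving with the normalization constraint gives π = (0.3600, 0.3557, 0.2843).
So the stationary probability of Senior is 0.3600.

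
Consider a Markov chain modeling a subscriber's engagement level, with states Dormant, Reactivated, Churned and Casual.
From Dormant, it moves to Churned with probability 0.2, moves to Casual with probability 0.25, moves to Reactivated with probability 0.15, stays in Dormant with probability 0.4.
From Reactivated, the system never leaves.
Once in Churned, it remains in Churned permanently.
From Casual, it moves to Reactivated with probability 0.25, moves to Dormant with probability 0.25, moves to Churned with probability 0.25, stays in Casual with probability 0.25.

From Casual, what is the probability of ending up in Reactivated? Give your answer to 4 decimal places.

Let h(s) be the probability of absorption at Reactivated starting from transient state s. Then h(Reactivated) = 1 and h(Churned) = 0. By first-step analysis:
h(Dormant) = 0.4·h(Dormant) + 0.15·1 + 0.2·0 + 0.25·h(Casual)
h(Casual) = 0.25·h(Dormant) + 0.25·1 + 0.25·0 + 0.25·h(Casual)
Solving: h(Dormant) = 0.4516, h(Casual) = 0.4839.
Starting from Casual, the probability is 0.4839.

0.4839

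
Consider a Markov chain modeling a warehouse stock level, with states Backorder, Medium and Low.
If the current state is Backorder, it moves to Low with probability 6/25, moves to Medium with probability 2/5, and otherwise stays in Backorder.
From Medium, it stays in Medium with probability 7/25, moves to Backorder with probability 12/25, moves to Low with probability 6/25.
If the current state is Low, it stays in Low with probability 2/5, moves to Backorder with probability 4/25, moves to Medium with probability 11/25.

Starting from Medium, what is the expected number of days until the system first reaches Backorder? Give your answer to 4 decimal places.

2.5735

Let t(s) be the expected number of days to first reach Backorder from state s, with t(Backorder) = 0. Conditioning on the first day:
t(Medium) = 1 + 0.28·t(Medium) + 0.24·t(Low)
t(Low) = 1 + 0.44·t(Medium) + 0.4·t(Low)
Solving: t(Medium) = 2.5735, t(Low) = 3.5539.
Expected days from Medium to Backorder: 2.5735.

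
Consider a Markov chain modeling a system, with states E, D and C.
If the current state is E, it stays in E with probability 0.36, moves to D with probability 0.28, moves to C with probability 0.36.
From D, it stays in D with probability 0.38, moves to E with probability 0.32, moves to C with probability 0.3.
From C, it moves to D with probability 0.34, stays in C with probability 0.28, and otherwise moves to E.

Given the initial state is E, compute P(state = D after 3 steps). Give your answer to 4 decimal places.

Propagate the distribution vector 3 steps from E.
After 0 steps: (1.0000, 0.0000, 0.0000)
After 1 step: (0.3600, 0.2800, 0.3600)
After 2 steps: (0.3560, 0.3296, 0.3144)
After 3 steps: (0.3531, 0.3318, 0.3151)
P(in D after 3 steps) = 0.3318

0.3318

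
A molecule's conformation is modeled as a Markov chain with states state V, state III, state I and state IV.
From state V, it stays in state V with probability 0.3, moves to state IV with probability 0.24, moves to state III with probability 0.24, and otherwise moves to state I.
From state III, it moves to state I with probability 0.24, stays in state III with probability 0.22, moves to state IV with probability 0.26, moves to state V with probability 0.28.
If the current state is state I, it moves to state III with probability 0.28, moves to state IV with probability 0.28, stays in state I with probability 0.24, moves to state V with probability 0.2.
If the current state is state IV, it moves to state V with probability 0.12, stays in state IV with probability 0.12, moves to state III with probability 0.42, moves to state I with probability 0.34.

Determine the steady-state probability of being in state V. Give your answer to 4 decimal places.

Let the stationary distribution be π with π = πP and π_1 + π_2 + π_3 + π_4 = 1.
π_1 = 0.3·π_1 + 0.28·π_2 + 0.2·π_3 + 0.12·π_4
π_2 = 0.24·π_1 + 0.22·π_2 + 0.28·π_3 + 0.42·π_4
π_3 = 0.22·π_1 + 0.24·π_2 + 0.24·π_3 + 0.34·π_4
Solving with the normalization constraint gives π = (0.2273, 0.2858, 0.2583, 0.2286).
So the stationary probability of state V is 0.2273.

0.2273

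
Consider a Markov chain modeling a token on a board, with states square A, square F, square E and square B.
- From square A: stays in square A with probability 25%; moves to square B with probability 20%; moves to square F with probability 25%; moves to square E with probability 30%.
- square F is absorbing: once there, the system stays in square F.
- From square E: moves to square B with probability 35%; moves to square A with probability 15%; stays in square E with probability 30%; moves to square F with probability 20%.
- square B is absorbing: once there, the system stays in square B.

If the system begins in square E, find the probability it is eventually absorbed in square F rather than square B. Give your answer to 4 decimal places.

Let h(s) be the probability of absorption at square F starting from transient state s. Then h(square F) = 1 and h(square B) = 0. By first-step analysis:
h(square A) = 0.25·h(square A) + 0.25·1 + 0.3·h(square E) + 0.2·0
h(square E) = 0.15·h(square A) + 0.2·1 + 0.3·h(square E) + 0.35·0
Solving: h(square A) = 0.4896, h(square E) = 0.3906.
Starting from square E, the probability is 0.3906.

0.3906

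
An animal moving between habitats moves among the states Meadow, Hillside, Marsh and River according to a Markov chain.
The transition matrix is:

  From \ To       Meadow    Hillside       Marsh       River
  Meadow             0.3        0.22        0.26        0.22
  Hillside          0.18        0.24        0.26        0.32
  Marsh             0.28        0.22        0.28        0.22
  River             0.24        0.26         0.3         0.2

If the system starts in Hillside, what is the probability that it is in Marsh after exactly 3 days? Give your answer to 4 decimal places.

Propagate the distribution vector 3 days from Hillside.
After 0 days: (0.0000, 1.0000, 0.0000, 0.0000)
After 1 day: (0.1800, 0.2400, 0.2600, 0.3200)
After 2 days: (0.2468, 0.2376, 0.2780, 0.2376)
After 3 days: (0.2517, 0.2343, 0.2751, 0.2390)
P(in Marsh after 3 days) = 0.2751

0.2751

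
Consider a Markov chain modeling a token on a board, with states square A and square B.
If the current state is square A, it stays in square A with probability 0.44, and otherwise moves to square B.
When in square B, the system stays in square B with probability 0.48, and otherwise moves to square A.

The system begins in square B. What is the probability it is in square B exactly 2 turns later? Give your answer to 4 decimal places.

Sum over the intermediate state after 1 turn:
P = P(square B→square A)·P(square A→square B) + P(square B→square B)·P(square B→square B)
  = 0.52×0.56 + 0.48×0.48
  = 0.2912 + 0.2304 = 0.5216

0.5216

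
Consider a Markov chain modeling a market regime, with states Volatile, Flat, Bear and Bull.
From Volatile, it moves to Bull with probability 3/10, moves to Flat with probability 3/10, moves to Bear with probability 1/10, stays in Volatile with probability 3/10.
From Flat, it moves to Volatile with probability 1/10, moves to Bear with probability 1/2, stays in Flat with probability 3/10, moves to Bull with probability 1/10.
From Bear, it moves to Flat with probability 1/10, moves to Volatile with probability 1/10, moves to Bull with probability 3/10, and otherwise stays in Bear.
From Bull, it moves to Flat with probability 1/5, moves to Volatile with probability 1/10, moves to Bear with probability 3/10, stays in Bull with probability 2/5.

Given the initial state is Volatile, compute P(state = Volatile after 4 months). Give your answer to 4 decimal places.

Propagate the distribution vector 4 months from Volatile.
After 0 months: (1.0000, 0.0000, 0.0000, 0.0000)
After 1 month: (0.3000, 0.3000, 0.1000, 0.3000)
After 2 months: (0.1600, 0.2500, 0.3200, 0.2700)
After 3 months: (0.1320, 0.2090, 0.3820, 0.2770)
After 4 months: (0.1264, 0.1959, 0.3918, 0.2859)
P(in Volatile after 4 months) = 0.1264

0.1264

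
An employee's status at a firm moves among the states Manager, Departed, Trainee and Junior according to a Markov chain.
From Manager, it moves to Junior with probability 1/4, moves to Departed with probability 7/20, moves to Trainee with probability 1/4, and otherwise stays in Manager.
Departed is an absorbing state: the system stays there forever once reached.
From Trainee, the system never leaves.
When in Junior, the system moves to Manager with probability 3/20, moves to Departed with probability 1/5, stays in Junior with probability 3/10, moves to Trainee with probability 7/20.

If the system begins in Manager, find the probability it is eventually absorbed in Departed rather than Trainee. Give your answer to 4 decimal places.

0.5291

Let h(s) be the probability of absorption at Departed starting from transient state s. Then h(Departed) = 1 and h(Trainee) = 0. By first-step analysis:
h(Manager) = 0.15·h(Manager) + 0.35·1 + 0.25·0 + 0.25·h(Junior)
h(Junior) = 0.15·h(Manager) + 0.2·1 + 0.35·0 + 0.3·h(Junior)
Solving: h(Manager) = 0.5291, h(Junior) = 0.3991.
Starting from Manager, the probability is 0.5291.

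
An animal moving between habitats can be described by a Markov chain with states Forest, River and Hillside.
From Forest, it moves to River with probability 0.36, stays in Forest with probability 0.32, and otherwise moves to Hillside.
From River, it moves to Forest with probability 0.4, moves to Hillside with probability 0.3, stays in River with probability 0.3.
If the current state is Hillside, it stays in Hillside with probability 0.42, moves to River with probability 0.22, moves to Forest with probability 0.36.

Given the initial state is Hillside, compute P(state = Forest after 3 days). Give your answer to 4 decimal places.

0.3573

Propagate the distribution vector 3 days from Hillside.
After 0 days: (0.0000, 0.0000, 1.0000)
After 1 day: (0.3600, 0.2200, 0.4200)
After 2 days: (0.3544, 0.2880, 0.3576)
After 3 days: (0.3573, 0.2927, 0.3500)
P(in Forest after 3 days) = 0.3573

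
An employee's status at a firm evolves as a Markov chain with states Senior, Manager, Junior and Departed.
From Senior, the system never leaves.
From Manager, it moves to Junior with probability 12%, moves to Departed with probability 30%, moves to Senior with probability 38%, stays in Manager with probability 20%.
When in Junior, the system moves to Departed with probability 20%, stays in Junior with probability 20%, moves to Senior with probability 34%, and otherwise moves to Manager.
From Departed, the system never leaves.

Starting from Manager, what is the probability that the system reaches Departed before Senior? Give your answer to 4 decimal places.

Let h(s) be the probability of absorption at Departed starting from transient state s. Then h(Departed) = 1 and h(Senior) = 0. By first-step analysis:
h(Manager) = 0.38·0 + 0.2·h(Manager) + 0.12·h(Junior) + 0.3·1
h(Junior) = 0.34·0 + 0.26·h(Manager) + 0.2·h(Junior) + 0.2·1
Solving: h(Manager) = 0.4336, h(Junior) = 0.3909.
Starting from Manager, the probability is 0.4336.

0.4336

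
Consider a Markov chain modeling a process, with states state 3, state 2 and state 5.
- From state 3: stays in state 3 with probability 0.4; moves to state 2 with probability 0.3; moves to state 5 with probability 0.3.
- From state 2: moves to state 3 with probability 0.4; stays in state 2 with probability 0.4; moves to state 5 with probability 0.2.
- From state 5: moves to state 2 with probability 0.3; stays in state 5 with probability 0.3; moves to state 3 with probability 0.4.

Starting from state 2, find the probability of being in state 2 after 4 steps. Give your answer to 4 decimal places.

0.3334

Propagate the distribution vector 4 steps from state 2.
After 0 steps: (0.0000, 1.0000, 0.0000)
After 1 step: (0.4000, 0.4000, 0.2000)
After 2 steps: (0.4000, 0.3400, 0.2600)
After 3 steps: (0.4000, 0.3340, 0.2660)
After 4 steps: (0.4000, 0.3334, 0.2666)
P(in state 2 after 4 steps) = 0.3334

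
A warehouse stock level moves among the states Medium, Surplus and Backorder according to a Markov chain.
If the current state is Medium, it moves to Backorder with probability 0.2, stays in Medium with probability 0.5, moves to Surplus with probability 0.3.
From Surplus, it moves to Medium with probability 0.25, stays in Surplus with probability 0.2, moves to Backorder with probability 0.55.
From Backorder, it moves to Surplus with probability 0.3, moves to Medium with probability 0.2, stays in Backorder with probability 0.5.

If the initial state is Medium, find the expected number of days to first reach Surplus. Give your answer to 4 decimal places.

Let t(s) be the expected number of days to first reach Surplus from state s, with t(Surplus) = 0. Conditioning on the first day:
t(Medium) = 1 + 0.5·t(Medium) + 0.2·t(Backorder)
t(Backorder) = 1 + 0.2·t(Medium) + 0.5·t(Backorder)
Solving: t(Medium) = 3.3333, t(Backorder) = 3.3333.
Expected days from Medium to Surplus: 3.3333.

3.3333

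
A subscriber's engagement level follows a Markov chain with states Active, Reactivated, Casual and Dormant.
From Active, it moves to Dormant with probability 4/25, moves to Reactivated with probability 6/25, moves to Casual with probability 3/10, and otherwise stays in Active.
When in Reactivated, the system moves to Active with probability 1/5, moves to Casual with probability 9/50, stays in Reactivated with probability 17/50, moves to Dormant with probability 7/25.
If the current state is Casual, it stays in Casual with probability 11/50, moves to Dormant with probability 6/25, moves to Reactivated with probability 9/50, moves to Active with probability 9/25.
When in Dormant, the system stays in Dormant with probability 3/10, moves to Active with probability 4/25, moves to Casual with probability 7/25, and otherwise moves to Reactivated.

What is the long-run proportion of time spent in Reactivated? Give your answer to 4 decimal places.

Let the stationary distribution be π with π = πP and π_1 + π_2 + π_3 + π_4 = 1.
π_1 = 0.3·π_1 + 0.2·π_2 + 0.36·π_3 + 0.16·π_4
π_2 = 0.24·π_1 + 0.34·π_2 + 0.18·π_3 + 0.26·π_4
π_3 = 0.3·π_1 + 0.18·π_2 + 0.22·π_3 + 0.28·π_4
Solving with the normalization constraint gives π = (0.2549, 0.2558, 0.2448, 0.2445).
So the stationary probability of Reactivated is 0.2558.

0.2558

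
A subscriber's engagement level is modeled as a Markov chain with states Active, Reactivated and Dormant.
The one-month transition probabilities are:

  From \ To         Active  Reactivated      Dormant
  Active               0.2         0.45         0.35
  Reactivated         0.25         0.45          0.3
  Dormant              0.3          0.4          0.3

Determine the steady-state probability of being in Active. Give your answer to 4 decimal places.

Let the stationary distribution be π with π = πP and π_1 + π_2 + π_3 = 1.
π_1 = 0.2·π_1 + 0.25·π_2 + 0.3·π_3
π_2 = 0.45·π_1 + 0.45·π_2 + 0.4·π_3
Solving with the normalization constraint gives π = (0.2530, 0.4344, 0.3126).
So the stationary probability of Active is 0.2530.

0.2530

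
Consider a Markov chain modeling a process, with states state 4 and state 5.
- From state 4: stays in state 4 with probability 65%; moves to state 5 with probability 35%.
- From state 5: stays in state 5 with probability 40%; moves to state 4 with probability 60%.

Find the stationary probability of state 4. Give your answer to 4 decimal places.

Let the stationary distribution be π with π = πP and π_1 + π_2 = 1.
π_1 = 0.65·π_1 + 0.6·π_2
Solving with the normalization constraint gives π = (0.6316, 0.3684).
So the stationary probability of state 4 is 0.6316.

0.6316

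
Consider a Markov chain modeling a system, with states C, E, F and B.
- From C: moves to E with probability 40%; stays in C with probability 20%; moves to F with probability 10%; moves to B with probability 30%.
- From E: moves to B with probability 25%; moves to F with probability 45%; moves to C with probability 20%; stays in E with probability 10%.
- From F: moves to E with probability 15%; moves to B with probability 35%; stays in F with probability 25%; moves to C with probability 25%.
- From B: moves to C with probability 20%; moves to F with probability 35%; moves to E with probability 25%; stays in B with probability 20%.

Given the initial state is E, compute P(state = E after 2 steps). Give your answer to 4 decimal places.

0.2200

Propagate the distribution vector 2 steps from E.
After 0 steps: (0.0000, 1.0000, 0.0000, 0.0000)
After 1 step: (0.2000, 0.1000, 0.4500, 0.2500)
After 2 steps: (0.2225, 0.2200, 0.2650, 0.2925)
P(in E after 2 steps) = 0.2200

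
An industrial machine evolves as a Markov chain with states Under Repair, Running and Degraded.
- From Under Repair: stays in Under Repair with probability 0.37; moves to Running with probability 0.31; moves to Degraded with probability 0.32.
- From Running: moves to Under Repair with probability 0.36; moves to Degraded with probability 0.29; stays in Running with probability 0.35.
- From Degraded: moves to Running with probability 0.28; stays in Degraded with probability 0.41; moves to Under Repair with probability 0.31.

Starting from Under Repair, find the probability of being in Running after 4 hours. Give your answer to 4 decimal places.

0.3123

Propagate the distribution vector 4 hours from Under Repair.
After 0 hours: (1.0000, 0.0000, 0.0000)
After 1 hour: (0.3700, 0.3100, 0.3200)
After 2 hours: (0.3477, 0.3128, 0.3395)
After 3 hours: (0.3465, 0.3123, 0.3412)
After 4 hours: (0.3464, 0.3123, 0.3413)
P(in Running after 4 hours) = 0.3123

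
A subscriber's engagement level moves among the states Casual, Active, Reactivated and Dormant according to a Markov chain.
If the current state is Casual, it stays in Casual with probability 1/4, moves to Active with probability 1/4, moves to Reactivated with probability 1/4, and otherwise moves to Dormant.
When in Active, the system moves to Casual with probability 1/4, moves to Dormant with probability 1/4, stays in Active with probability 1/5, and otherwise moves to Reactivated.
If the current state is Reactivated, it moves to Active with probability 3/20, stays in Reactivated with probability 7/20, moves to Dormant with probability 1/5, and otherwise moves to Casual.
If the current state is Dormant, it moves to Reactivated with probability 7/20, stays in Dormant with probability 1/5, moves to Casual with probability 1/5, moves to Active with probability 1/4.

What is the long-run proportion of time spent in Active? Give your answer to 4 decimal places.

Let the stationary distribution be π with π = πP and π_1 + π_2 + π_3 + π_4 = 1.
π_1 = 0.25·π_1 + 0.25·π_2 + 0.3·π_3 + 0.2·π_4
π_2 = 0.25·π_1 + 0.2·π_2 + 0.15·π_3 + 0.25·π_4
π_3 = 0.25·π_1 + 0.3·π_2 + 0.35·π_3 + 0.35·π_4
Solving with the normalization constraint gives π = (0.2545, 0.2082, 0.3141, 0.2231).
So the stationary probability of Active is 0.2082.

0.2082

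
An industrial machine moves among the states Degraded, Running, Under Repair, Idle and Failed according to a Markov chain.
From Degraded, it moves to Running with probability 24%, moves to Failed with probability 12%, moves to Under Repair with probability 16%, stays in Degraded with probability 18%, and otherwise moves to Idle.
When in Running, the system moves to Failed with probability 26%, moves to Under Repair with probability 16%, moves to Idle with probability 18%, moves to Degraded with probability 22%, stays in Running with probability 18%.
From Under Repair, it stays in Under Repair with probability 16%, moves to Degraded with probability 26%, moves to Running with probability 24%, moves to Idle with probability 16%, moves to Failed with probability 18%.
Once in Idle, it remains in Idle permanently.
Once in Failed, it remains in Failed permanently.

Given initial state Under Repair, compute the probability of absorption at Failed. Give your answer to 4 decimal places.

Let h(s) be the probability of absorption at Failed starting from transient state s. Then h(Failed) = 1 and h(Idle) = 0. By first-step analysis:
h(Degraded) = 0.18·h(Degraded) + 0.24·h(Running) + 0.16·h(Under Repair) + 0.3·0 + 0.12·1
h(Running) = 0.22·h(Degraded) + 0.18·h(Running) + 0.16·h(Under Repair) + 0.18·0 + 0.26·1
h(Under Repair) = 0.26·h(Degraded) + 0.24·h(Running) + 0.16·h(Under Repair) + 0.16·0 + 0.18·1
Solving: h(Degraded) = 0.3918, h(Running) = 0.5164, h(Under Repair) = 0.4831.
Starting from Under Repair, the probability is 0.4831.

0.4831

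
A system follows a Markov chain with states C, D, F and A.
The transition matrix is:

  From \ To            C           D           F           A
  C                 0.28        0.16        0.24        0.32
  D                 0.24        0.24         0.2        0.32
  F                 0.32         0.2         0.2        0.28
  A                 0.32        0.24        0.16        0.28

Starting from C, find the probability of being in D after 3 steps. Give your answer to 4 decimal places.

0.2084

Propagate the distribution vector 3 steps from C.
After 0 steps: (1.0000, 0.0000, 0.0000, 0.0000)
After 1 step: (0.2800, 0.1600, 0.2400, 0.3200)
After 2 steps: (0.2960, 0.2080, 0.1984, 0.2976)
After 3 steps: (0.2915, 0.2084, 0.1999, 0.3002)
P(in D after 3 steps) = 0.2084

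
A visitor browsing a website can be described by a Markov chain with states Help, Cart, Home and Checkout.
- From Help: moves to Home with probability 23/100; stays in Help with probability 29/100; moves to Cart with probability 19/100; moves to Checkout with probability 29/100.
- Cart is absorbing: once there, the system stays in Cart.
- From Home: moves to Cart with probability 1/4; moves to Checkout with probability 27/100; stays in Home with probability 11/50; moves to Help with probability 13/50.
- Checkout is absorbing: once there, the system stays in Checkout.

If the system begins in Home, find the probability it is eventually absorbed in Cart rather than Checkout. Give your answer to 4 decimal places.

Let h(s) be the probability of absorption at Cart starting from transient state s. Then h(Cart) = 1 and h(Checkout) = 0. By first-step analysis:
h(Help) = 0.29·h(Help) + 0.19·1 + 0.23·h(Home) + 0.29·0
h(Home) = 0.26·h(Help) + 0.25·1 + 0.22·h(Home) + 0.27·0
Solving: h(Help) = 0.4164, h(Home) = 0.4593.
Starting from Home, the probability is 0.4593.

0.4593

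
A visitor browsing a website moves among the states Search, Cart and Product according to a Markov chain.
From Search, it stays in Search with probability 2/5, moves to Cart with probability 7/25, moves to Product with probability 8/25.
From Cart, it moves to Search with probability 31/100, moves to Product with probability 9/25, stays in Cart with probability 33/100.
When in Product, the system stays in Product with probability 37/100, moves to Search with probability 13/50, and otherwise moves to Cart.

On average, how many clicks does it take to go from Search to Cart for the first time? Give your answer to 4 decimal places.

3.2225

Let t(s) be the expected number of clicks to first reach Cart from state s, with t(Cart) = 0. Conditioning on the first click:
t(Search) = 1 + 0.4·t(Search) + 0.32·t(Product)
t(Product) = 1 + 0.26·t(Search) + 0.37·t(Product)
Solving: t(Search) = 3.2225, t(Product) = 2.9172.
Expected clicks from Search to Cart: 3.2225.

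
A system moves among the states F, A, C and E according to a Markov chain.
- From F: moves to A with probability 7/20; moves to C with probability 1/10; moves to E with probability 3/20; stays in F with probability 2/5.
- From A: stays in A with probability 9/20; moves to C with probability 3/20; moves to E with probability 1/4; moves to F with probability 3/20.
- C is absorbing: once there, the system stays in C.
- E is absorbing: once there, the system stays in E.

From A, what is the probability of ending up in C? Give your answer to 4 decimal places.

Let h(s) be the probability of absorption at C starting from transient state s. Then h(C) = 1 and h(E) = 0. By first-step analysis:
h(F) = 0.4·h(F) + 0.35·h(A) + 0.1·1 + 0.15·0
h(A) = 0.15·h(F) + 0.45·h(A) + 0.15·1 + 0.25·0
Solving: h(F) = 0.3874, h(A) = 0.3784.
Starting from A, the probability is 0.3784.

0.3784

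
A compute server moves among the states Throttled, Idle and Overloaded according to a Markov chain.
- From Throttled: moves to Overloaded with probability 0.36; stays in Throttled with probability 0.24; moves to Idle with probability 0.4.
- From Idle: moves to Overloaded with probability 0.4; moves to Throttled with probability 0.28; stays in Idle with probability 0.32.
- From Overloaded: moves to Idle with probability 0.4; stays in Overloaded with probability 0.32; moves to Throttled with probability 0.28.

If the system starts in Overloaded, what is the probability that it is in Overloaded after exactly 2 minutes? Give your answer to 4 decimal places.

Sum over the intermediate state after 1 minute:
P = P(Overloaded→Throttled)·P(Throttled→Overloaded) + P(Overloaded→Idle)·P(Idle→Overloaded) + P(Overloaded→Overloaded)·P(Overloaded→Overloaded)
  = 0.28×0.36 + 0.4×0.4 + 0.32×0.32
  = 0.1008 + 0.1600 + 0.1024 = 0.3632

0.3632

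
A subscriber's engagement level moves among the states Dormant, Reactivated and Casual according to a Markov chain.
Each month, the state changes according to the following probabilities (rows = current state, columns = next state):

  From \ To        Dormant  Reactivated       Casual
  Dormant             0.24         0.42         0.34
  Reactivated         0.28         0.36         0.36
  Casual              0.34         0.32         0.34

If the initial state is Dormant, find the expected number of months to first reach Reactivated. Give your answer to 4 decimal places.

Let t(s) be the expected number of months to first reach Reactivated from state s, with t(Reactivated) = 0. Conditioning on the first month:
t(Dormant) = 1 + 0.24·t(Dormant) + 0.34·t(Casual)
t(Casual) = 1 + 0.34·t(Dormant) + 0.34·t(Casual)
Solving: t(Dormant) = 2.5907, t(Casual) = 2.8497.
Expected months from Dormant to Reactivated: 2.5907.

2.5907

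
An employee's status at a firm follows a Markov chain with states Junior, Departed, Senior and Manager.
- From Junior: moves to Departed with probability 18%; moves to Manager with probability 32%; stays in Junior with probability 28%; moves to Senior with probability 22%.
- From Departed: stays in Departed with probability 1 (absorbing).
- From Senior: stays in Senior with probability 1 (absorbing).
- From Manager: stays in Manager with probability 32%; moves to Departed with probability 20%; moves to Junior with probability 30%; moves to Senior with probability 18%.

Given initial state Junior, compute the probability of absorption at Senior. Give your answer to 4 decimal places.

0.5264

Let h(s) be the probability of absorption at Senior starting from transient state s. Then h(Senior) = 1 and h(Departed) = 0. By first-step analysis:
h(Junior) = 0.28·h(Junior) + 0.18·0 + 0.22·1 + 0.32·h(Manager)
h(Manager) = 0.3·h(Junior) + 0.2·0 + 0.18·1 + 0.32·h(Manager)
Solving: h(Junior) = 0.5264, h(Manager) = 0.4970.
Starting from Junior, the probability is 0.5264.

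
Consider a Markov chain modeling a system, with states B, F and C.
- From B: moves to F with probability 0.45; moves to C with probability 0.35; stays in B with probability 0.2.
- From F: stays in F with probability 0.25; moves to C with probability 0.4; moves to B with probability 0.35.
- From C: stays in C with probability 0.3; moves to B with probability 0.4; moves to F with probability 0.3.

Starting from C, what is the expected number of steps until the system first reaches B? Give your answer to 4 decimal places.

2.5926

Let t(s) be the expected number of steps to first reach B from state s, with t(B) = 0. Conditioning on the first step:
t(F) = 1 + 0.25·t(F) + 0.4·t(C)
t(C) = 1 + 0.3·t(F) + 0.3·t(C)
Solving: t(F) = 2.7160, t(C) = 2.5926.
Expected steps from C to B: 2.5926.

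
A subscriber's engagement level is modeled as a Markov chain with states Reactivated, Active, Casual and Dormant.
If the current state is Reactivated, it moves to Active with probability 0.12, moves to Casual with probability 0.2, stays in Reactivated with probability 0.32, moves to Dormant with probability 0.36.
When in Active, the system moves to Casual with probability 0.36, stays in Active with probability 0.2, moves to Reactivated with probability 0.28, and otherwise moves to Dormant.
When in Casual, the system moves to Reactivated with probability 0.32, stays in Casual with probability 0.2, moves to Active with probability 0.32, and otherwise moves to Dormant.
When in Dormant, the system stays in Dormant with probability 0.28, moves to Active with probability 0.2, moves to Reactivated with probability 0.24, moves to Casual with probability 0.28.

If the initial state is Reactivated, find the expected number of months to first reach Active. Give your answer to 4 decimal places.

5.3183

Let t(s) be the expected number of months to first reach Active from state s, with t(Active) = 0. Conditioning on the first month:
t(Reactivated) = 1 + 0.32·t(Reactivated) + 0.2·t(Casual) + 0.36·t(Dormant)
t(Casual) = 1 + 0.32·t(Reactivated) + 0.2·t(Casual) + 0.16·t(Dormant)
t(Dormant) = 1 + 0.24·t(Reactivated) + 0.28·t(Casual) + 0.28·t(Dormant)
Solving: t(Reactivated) = 5.3183, t(Casual) = 4.3478, t(Dormant) = 4.8525.
Expected months from Reactivated to Active: 5.3183.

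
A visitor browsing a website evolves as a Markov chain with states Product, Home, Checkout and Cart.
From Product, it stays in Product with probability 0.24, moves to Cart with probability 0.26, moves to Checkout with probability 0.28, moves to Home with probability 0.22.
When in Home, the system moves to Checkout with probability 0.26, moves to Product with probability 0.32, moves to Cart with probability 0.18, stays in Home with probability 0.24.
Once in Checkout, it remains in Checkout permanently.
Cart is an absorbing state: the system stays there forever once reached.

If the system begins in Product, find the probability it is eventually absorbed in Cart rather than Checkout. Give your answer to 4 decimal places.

0.4677

Let h(s) be the probability of absorption at Cart starting from transient state s. Then h(Cart) = 1 and h(Checkout) = 0. By first-step analysis:
h(Product) = 0.24·h(Product) + 0.22·h(Home) + 0.28·0 + 0.26·1
h(Home) = 0.32·h(Product) + 0.24·h(Home) + 0.26·0 + 0.18·1
Solving: h(Product) = 0.4677, h(Home) = 0.4338.
Starting from Product, the probability is 0.4677.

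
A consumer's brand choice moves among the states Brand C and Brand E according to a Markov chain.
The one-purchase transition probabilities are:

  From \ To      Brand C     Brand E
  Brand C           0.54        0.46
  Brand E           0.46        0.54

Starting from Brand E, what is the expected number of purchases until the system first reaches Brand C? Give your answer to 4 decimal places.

Let t(s) be the expected number of purchases to first reach Brand C from state s, with t(Brand C) = 0. Conditioning on the first purchase:
t(Brand E) = 1 + 0.54·t(Brand E)
Solving: t(Brand E) = 2.1739.
Expected purchases from Brand E to Brand C: 2.1739.

2.1739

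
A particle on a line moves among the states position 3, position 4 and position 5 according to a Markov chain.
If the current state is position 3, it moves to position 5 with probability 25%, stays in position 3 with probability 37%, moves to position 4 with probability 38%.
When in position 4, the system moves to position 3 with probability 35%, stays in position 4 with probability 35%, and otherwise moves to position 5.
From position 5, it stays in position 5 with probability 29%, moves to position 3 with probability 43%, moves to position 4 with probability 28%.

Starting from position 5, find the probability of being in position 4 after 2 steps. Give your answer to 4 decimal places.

Sum over the intermediate state after 1 step:
P = P(position 5→position 3)·P(position 3→position 4) + P(position 5→position 4)·P(position 4→position 4) + P(position 5→position 5)·P(position 5→position 4)
  = 0.43×0.38 + 0.28×0.35 + 0.29×0.28
  = 0.1634 + 0.0980 + 0.0812 = 0.3426

0.3426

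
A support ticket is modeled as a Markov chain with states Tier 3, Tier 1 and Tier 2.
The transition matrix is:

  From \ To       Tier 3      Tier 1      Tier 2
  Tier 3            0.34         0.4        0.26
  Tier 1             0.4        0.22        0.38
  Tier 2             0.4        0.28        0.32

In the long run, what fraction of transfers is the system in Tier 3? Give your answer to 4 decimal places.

0.3774

Let the stationary distribution be π with π = πP and π_1 + π_2 + π_3 = 1.
π_1 = 0.34·π_1 + 0.4·π_2 + 0.4·π_3
π_2 = 0.4·π_1 + 0.22·π_2 + 0.28·π_3
Solving with the normalization constraint gives π = (0.3774, 0.3069, 0.3158).
So the stationary probability of Tier 3 is 0.3774.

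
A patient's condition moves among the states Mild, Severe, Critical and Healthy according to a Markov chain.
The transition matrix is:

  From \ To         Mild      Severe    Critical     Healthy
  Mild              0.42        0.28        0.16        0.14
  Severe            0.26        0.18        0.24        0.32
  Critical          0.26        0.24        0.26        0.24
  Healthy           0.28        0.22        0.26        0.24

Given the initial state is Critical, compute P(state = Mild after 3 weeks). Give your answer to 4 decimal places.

0.3137

Propagate the distribution vector 3 weeks from Critical.
After 0 weeks: (0.0000, 0.0000, 1.0000, 0.0000)
After 1 week: (0.2600, 0.2400, 0.2600, 0.2400)
After 2 weeks: (0.3064, 0.2312, 0.2292, 0.2332)
After 3 weeks: (0.3137, 0.2337, 0.2247, 0.2279)
P(in Mild after 3 weeks) = 0.3137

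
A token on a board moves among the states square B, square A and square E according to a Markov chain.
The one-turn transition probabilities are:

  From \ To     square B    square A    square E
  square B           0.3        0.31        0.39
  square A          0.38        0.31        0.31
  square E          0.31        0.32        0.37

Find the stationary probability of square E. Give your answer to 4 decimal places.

0.3578

Let the stationary distribution be π with π = πP and π_1 + π_2 + π_3 = 1.
π_1 = 0.3·π_1 + 0.38·π_2 + 0.31·π_3
π_2 = 0.31·π_1 + 0.31·π_2 + 0.32·π_3
Solving with the normalization constraint gives π = (0.3287, 0.3136, 0.3578).
So the stationary probability of square E is 0.3578.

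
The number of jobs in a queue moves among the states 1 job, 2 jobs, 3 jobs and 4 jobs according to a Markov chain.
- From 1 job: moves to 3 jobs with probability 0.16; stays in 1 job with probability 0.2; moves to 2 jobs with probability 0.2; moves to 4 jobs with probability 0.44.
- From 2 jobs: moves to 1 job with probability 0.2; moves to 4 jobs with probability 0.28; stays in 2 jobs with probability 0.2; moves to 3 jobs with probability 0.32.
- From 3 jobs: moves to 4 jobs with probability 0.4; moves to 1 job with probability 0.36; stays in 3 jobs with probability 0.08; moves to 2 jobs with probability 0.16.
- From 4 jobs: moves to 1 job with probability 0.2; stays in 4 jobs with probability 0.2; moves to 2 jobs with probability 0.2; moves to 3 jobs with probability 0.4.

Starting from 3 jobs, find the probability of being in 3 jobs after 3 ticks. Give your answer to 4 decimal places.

Propagate the distribution vector 3 ticks from 3 jobs.
After 0 ticks: (0.0000, 0.0000, 1.0000, 0.0000)
After 1 tick: (0.3600, 0.1600, 0.0800, 0.4000)
After 2 ticks: (0.2128, 0.1968, 0.2752, 0.3152)
After 3 ticks: (0.2440, 0.1890, 0.2451, 0.3219)
P(in 3 jobs after 3 ticks) = 0.2451

0.2451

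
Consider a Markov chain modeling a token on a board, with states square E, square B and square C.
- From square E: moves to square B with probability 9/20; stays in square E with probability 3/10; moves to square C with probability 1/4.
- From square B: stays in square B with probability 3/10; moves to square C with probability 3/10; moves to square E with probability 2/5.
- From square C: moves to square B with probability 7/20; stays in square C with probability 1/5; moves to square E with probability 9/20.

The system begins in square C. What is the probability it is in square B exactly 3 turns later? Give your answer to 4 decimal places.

0.3676

Propagate the distribution vector 3 turns from square C.
After 0 turns: (0.0000, 0.0000, 1.0000)
After 1 turn: (0.4500, 0.3500, 0.2000)
After 2 turns: (0.3650, 0.3775, 0.2575)
After 3 turns: (0.3764, 0.3676, 0.2560)
P(in square B after 3 turns) = 0.3676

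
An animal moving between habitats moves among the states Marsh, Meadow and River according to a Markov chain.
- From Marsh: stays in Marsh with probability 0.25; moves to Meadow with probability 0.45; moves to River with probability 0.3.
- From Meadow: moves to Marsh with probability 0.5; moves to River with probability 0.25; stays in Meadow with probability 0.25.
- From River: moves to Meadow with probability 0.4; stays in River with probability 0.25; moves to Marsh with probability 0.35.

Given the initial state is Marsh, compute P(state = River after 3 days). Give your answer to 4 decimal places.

Propagate the distribution vector 3 days from Marsh.
After 0 days: (1.0000, 0.0000, 0.0000)
After 1 day: (0.2500, 0.4500, 0.3000)
After 2 days: (0.3925, 0.3450, 0.2625)
After 3 days: (0.3625, 0.3679, 0.2696)
P(in River after 3 days) = 0.2696

0.2696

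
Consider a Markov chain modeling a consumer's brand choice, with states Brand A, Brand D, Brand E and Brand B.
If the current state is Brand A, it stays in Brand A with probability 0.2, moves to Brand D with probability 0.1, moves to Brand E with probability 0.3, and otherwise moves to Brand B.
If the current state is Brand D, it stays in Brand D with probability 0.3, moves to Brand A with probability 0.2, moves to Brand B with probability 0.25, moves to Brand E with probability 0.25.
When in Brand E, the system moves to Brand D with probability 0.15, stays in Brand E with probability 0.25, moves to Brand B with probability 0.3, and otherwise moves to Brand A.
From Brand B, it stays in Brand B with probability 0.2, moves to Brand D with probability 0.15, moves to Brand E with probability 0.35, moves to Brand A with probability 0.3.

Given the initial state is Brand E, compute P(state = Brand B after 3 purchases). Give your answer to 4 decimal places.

Propagate the distribution vector 3 purchases from Brand E.
After 0 purchases: (0.0000, 0.0000, 1.0000, 0.0000)
After 1 purchase: (0.3000, 0.1500, 0.2500, 0.3000)
After 2 purchases: (0.2550, 0.1575, 0.2950, 0.2925)
After 3 purchases: (0.2588, 0.1609, 0.2920, 0.2884)
P(in Brand B after 3 purchases) = 0.2884

0.2884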